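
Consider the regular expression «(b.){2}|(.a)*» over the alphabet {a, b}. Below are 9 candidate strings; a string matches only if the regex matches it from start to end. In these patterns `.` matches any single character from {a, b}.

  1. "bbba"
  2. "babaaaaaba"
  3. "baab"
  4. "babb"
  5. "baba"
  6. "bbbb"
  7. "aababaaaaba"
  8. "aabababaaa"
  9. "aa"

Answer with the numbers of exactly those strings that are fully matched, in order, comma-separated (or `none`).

1, 2, 4, 5, 6, 8, 9

1 → match
2 → match
3 → no match
4 → match
5 → match
6 → match
7 → no match
8 → match
9 → match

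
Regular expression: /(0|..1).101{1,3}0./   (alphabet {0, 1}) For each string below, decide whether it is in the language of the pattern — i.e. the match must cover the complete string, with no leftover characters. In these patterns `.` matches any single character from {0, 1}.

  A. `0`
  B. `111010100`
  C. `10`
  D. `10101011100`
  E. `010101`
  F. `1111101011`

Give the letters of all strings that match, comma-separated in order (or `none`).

A → no match
B → match
C → no match
D → match
E → no match
F → no match

B, D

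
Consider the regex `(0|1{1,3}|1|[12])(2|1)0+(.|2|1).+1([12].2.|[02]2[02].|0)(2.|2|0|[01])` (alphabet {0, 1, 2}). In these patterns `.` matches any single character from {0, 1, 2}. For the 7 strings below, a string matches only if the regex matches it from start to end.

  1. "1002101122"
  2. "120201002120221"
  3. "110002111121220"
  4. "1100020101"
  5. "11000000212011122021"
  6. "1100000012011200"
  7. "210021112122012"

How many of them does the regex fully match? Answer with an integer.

1. "1002101122" → no match
2 → match
3 → match
4. "1100020101" → match
5 → match
6 → no match
7 → match
Total matched: 5

5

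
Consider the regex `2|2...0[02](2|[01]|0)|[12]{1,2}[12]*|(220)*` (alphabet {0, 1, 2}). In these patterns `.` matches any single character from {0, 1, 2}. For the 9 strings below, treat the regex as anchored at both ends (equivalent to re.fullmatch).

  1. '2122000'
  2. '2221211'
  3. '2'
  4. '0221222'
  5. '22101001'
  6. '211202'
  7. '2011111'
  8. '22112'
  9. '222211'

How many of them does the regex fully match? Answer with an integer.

1 → match
2 → match
3 → match
4 → no match
5 → no match
6 → no match
7 → no match
8 → match
9 → match
Total matched: 5

5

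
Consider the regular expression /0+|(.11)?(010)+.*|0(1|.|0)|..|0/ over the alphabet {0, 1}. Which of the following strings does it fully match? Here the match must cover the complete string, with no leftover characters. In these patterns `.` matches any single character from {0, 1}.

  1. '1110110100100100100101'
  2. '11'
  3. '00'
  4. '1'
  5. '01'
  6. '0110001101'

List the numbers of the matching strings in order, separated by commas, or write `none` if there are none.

2, 3, 5

1 → no match
2 → match
3 → match
4 → no match
5 → match
6 → no match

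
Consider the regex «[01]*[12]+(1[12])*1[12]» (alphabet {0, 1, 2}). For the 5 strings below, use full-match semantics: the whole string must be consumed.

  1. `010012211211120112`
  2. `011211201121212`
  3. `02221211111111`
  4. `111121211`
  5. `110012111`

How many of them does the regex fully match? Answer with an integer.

1 → no match
2 → no match
3 → match
4 → match
5 → match
Total matched: 3

3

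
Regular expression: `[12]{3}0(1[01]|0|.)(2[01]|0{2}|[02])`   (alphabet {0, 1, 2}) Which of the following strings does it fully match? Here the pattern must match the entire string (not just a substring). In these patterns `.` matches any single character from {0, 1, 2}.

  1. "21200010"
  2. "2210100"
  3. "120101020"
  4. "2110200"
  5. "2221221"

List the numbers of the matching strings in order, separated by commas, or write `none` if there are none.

2, 4

1 → no match
2 → match
3 → no match
4 → match
5 → no match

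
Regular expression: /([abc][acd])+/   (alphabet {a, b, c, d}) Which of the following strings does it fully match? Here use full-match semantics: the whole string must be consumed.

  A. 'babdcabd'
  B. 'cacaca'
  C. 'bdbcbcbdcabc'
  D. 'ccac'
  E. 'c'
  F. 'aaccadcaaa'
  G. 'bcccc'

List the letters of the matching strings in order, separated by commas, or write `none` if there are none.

A, B, C, D, F

A → match
B → match
C → match
D → match
E → no match
F → match
G → no match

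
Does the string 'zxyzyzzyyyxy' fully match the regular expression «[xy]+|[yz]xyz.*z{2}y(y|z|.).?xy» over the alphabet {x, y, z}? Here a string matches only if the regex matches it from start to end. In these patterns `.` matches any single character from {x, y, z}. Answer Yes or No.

Yes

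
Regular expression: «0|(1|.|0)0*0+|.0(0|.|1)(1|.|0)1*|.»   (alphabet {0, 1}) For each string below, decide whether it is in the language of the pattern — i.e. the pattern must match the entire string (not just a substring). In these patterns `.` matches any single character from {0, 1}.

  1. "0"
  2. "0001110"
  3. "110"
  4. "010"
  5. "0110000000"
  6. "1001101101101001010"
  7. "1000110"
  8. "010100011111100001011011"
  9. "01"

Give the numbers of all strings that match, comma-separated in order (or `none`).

1

1 → match
2 → no match
3 → no match
4 → no match
5 → no match
6 → no match
7 → no match
8 → no match
9 → no match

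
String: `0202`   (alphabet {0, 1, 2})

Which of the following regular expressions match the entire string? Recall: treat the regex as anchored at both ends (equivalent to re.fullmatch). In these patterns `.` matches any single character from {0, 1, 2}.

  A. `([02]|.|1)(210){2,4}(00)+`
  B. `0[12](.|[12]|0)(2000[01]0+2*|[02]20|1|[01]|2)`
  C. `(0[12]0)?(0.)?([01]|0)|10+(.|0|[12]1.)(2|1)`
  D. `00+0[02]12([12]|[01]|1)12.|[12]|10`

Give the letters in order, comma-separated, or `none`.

A → no match — must end with `00`
B → match
C → no match
D → no match

B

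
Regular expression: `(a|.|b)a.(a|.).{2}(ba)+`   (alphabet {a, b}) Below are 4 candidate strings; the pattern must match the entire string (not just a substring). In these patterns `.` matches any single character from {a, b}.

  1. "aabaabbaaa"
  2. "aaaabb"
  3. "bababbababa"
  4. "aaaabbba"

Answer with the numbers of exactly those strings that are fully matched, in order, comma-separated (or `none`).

1. "aabaabbaaa" → no match — must end with "ba"
2. "aaaabb" → no match — must end with "ba"
3. "bababbababa" → no match
4. "aaaabbba" → match

4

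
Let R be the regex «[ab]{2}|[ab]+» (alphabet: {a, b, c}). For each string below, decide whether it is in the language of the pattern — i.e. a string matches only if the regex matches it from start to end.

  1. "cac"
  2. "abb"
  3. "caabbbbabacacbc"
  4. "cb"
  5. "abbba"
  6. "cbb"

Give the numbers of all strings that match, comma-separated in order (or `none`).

1. "cac" → no match
2. "abb" → match
3 → no match
4. "cb" → no match
5. "abbba" → match
6. "cbb" → no match

2, 5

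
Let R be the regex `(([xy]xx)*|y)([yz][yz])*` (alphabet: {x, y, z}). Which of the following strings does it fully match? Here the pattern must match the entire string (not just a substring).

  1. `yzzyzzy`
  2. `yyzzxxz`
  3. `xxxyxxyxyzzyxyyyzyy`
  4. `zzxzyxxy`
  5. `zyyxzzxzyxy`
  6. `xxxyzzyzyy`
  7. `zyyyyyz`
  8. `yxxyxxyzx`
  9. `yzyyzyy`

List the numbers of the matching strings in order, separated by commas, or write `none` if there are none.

1, 9

1 → match
2 → no match
3 → no match
4 → no match
5 → no match
6 → no match
7 → no match
8 → no match
9 → match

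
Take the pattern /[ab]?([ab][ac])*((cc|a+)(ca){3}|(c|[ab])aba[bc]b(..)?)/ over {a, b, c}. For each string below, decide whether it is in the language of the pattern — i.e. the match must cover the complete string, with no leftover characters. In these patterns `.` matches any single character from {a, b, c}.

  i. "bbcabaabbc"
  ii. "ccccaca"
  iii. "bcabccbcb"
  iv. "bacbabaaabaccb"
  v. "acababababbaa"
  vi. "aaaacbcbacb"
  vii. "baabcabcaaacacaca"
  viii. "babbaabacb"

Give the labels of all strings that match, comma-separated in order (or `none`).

none

i. "bbcabaabbc" → no match
ii. "ccccaca" → no match
iii. "bcabccbcb" → no match
iv → no match
v → no match
vi. "aaaacbcbacb" → no match
vii → no match
viii. "babbaabacb" → no match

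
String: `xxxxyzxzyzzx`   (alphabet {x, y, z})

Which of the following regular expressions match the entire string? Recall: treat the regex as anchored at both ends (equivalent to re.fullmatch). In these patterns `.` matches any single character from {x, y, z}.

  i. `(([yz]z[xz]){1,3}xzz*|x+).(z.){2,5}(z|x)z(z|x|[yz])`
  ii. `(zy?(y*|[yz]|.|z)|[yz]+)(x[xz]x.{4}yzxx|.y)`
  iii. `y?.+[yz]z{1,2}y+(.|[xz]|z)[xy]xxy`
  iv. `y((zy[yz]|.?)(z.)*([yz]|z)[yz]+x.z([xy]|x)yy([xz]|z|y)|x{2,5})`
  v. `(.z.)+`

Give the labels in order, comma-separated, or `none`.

i → match
ii → no match
iii → no match — must end with `xxy`
iv → no match — must start with `y`
v → no match

i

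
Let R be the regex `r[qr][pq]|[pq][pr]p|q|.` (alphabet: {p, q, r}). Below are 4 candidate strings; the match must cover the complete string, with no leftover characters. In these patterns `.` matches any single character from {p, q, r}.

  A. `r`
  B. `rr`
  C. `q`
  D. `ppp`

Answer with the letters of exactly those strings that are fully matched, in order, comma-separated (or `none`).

A. `r` → match
B. `rr` → no match
C. `q` → match
D. `ppp` → match

A, C, D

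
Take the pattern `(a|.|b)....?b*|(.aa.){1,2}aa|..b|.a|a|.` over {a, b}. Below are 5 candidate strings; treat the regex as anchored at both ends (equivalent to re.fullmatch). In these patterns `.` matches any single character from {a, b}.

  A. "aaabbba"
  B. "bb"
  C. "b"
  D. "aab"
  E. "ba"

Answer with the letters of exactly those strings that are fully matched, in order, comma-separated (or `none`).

C, D, E

A → no match
B → no match
C → match
D → match
E → match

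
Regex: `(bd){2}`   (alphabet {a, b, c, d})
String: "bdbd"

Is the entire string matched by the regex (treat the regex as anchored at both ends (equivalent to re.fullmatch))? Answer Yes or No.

Yes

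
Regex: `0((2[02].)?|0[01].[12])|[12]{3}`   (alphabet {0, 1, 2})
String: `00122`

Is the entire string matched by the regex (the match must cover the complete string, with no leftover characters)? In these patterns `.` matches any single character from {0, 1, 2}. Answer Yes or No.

Yes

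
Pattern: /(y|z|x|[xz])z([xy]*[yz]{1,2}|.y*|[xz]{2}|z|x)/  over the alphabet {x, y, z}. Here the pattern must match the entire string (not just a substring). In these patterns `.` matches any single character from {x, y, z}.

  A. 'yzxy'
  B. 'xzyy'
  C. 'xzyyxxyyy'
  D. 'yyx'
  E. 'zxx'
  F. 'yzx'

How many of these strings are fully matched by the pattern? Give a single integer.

A → match
B → match
C → match
D → no match
E → no match
F → match
Total matched: 4

4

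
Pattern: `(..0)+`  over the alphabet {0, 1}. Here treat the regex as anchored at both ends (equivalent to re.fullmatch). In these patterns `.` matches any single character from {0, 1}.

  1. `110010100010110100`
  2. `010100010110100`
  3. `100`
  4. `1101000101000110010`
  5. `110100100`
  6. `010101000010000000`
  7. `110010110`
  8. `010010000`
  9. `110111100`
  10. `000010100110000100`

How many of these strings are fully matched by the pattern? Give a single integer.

1 → match
2 → match
3 → match
4 → no match
5 → match
6 → no match
7 → match
8 → match
9 → no match
10 → match
Total matched: 7

7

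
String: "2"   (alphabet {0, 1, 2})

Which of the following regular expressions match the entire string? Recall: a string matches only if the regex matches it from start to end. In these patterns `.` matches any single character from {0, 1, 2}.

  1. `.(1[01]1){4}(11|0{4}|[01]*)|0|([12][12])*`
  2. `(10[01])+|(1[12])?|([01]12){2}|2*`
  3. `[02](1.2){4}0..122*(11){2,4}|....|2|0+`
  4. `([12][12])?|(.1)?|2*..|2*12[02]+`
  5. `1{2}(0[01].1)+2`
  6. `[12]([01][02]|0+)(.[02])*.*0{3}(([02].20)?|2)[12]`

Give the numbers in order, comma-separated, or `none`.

2, 3

1 → no match
2 → match
3 → match
4 → no match
5 → no match — must start with "1"
6 → no match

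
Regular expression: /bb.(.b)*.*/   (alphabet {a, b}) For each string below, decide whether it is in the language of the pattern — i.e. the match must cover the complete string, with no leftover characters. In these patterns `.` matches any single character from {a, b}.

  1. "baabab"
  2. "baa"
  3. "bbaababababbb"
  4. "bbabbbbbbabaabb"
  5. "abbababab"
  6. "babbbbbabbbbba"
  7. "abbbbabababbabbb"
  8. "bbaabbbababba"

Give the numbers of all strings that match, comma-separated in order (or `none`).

3, 4, 8

1 → no match — must start with "bb"
2 → no match — must start with "bb"
3 → match
4 → match
5 → no match — must start with "bb"
6 → no match — must start with "bb"
7 → no match — must start with "bb"
8 → match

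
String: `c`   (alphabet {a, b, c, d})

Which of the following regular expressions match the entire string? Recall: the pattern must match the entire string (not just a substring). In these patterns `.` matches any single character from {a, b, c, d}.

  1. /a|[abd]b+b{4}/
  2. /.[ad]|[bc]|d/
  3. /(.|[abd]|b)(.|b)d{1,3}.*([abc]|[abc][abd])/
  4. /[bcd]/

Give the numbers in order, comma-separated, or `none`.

1 → no match
2 → match
3 → no match
4 → match

2, 4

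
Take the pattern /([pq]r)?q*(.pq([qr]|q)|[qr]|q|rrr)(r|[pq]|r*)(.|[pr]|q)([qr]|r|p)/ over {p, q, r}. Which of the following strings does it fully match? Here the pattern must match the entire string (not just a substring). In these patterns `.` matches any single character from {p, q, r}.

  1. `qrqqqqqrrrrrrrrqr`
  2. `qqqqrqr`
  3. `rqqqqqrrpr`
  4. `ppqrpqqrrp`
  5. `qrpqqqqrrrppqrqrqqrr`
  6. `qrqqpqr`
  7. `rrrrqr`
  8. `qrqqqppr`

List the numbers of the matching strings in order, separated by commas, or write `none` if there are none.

1 → match
2 → match
3 → no match
4 → no match
5 → no match
6 → match
7 → match
8 → match

1, 2, 6, 7, 8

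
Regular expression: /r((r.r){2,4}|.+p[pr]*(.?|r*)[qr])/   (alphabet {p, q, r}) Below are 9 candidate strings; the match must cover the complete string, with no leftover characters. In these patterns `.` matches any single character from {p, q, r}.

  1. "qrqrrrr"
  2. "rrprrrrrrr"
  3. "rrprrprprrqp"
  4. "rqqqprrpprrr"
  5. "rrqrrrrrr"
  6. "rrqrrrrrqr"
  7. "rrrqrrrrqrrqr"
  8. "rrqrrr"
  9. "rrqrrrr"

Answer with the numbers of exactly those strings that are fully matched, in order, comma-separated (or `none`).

2, 4, 6, 9

1 → no match — must start with "r"
2 → match
3 → no match
4 → match
5 → no match
6 → match
7 → no match
8 → no match
9 → match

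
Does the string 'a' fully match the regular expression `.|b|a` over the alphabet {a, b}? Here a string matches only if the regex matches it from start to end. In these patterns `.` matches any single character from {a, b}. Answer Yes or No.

Yes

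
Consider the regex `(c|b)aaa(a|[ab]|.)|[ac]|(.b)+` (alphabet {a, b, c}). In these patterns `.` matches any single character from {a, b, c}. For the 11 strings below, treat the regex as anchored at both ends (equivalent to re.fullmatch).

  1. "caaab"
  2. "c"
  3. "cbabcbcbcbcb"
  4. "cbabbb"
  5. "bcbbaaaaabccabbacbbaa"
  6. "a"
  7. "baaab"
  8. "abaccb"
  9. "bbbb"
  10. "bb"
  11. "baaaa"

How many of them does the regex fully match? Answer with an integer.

1 → match
2 → match
3 → match
4 → match
5 → no match
6 → match
7 → match
8 → no match
9 → match
10 → match
11 → match
Total matched: 9

9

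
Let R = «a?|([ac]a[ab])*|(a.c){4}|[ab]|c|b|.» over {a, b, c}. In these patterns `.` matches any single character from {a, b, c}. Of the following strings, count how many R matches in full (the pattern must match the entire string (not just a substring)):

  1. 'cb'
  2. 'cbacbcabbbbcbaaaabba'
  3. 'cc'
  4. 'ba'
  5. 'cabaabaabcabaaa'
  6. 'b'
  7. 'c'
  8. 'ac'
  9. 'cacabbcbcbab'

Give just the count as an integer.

3

1. 'cb' → no match
2 → no match
3. 'cc' → no match
4. 'ba' → no match
5 → match
6. 'b' → match
7. 'c' → match
8. 'ac' → no match
9. 'cacabbcbcbab' → no match
Total matched: 3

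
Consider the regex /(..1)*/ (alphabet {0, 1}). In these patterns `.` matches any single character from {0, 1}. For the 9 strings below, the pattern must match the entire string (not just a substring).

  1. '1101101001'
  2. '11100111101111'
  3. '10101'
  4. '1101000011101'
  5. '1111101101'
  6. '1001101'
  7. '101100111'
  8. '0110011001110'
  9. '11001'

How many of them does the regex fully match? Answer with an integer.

0

1 → no match
2 → no match
3 → no match
4 → no match
5 → no match
6 → no match
7 → no match
8 → no match
9 → no match
Total matched: 0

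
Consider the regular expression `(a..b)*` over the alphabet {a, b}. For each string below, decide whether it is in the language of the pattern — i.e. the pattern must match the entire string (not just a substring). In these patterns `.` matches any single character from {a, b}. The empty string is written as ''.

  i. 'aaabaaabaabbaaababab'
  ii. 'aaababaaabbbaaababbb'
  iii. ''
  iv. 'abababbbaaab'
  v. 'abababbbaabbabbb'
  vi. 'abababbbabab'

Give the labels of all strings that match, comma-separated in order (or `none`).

i, iii, iv, v, vi

i → match
ii → no match
iii. '' → match
iv. 'abababbbaaab' → match
v → match
vi. 'abababbbabab' → match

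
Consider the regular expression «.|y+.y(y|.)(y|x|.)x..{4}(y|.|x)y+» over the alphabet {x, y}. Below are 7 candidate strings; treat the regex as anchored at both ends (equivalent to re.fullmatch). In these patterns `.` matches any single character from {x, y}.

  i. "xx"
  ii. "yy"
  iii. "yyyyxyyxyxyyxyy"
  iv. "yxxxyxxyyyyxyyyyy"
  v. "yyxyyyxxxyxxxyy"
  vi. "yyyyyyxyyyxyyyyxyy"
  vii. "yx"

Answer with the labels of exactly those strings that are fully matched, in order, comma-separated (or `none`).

v, vi

i → no match
ii → no match
iii → no match
iv → no match
v → match
vi → match
vii → no match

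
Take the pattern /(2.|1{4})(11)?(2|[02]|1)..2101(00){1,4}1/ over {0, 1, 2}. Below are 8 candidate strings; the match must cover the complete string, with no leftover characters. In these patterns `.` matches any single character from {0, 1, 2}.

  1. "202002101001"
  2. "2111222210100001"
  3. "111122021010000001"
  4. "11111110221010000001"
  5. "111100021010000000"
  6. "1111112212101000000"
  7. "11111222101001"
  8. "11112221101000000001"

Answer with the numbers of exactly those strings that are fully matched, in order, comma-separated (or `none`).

1 → match
2 → match
3 → match
4 → match
5 → no match — must end with "001"
6 → no match — must end with "001"
7 → match
8 → no match

1, 2, 3, 4, 7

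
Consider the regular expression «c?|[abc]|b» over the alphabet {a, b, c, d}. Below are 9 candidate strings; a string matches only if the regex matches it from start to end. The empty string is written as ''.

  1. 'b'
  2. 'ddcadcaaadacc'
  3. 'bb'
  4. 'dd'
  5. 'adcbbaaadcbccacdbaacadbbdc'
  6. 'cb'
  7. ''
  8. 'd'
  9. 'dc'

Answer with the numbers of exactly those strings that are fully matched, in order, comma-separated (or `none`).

1, 7

1 → match
2 → no match
3 → no match
4 → no match
5 → no match
6 → no match
7 → match
8 → no match
9 → no match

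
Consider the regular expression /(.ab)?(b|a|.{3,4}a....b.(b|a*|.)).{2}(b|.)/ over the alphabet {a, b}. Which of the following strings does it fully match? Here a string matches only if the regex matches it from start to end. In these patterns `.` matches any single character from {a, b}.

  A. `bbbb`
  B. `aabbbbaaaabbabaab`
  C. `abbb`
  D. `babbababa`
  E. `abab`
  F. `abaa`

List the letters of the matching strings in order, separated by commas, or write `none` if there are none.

A, B, C, E, F

A → match
B → match
C → match
D → no match
E → match
F → match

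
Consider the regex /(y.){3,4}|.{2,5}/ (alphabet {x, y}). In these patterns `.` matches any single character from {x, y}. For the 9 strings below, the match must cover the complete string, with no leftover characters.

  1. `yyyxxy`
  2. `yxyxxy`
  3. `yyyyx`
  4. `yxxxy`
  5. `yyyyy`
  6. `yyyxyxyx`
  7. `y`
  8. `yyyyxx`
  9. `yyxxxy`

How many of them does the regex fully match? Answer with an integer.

4

1 → no match
2 → no match
3 → match
4 → match
5 → match
6 → match
7 → no match
8 → no match
9 → no match
Total matched: 4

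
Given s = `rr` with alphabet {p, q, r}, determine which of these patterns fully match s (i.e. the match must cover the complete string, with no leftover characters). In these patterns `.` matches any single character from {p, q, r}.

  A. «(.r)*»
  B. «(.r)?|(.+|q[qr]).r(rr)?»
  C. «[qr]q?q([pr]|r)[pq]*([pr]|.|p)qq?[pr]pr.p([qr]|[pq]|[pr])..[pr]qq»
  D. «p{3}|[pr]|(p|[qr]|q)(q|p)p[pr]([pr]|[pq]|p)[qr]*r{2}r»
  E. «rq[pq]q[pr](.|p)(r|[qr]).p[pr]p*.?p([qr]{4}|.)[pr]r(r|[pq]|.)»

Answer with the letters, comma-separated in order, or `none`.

A → match
B → match
C → no match — must end with `qq`
D → no match
E → no match — must start with `rq`

A, B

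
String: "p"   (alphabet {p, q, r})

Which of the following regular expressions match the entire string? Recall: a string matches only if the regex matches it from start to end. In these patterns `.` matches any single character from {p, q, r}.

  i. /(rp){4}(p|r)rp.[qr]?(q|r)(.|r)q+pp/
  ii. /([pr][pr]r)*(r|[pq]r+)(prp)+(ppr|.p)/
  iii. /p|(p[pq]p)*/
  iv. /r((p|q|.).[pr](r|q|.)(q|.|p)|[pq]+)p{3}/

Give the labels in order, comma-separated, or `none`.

i → no match — must start with "rp"
ii → no match
iii → match
iv → no match — must start with "r"

iii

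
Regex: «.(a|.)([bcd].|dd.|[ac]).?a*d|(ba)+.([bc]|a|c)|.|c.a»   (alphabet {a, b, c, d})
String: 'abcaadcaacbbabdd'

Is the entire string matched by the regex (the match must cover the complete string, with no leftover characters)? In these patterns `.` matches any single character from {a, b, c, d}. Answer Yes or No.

No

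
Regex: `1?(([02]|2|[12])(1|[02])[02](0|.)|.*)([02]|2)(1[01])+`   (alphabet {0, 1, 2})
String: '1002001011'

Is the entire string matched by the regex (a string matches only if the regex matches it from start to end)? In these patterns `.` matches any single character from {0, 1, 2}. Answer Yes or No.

Yes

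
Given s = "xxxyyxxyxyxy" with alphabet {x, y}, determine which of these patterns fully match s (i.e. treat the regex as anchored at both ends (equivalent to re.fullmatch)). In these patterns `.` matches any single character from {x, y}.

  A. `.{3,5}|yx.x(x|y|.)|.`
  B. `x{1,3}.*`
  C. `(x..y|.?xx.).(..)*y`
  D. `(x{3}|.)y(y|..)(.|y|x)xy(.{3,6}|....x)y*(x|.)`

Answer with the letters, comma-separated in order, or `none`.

B, C, D

A → no match
B → match
C → match
D → match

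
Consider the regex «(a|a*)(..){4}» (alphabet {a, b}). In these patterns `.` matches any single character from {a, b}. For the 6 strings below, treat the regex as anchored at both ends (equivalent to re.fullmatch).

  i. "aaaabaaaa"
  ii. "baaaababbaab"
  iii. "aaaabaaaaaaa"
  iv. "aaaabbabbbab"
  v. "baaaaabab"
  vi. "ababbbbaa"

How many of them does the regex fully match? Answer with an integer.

i. "aaaabaaaa" → match
ii. "baaaababbaab" → no match
iii. "aaaabaaaaaaa" → match
iv. "aaaabbabbbab" → match
v. "baaaaabab" → no match
vi. "ababbbbaa" → match
Total matched: 4

4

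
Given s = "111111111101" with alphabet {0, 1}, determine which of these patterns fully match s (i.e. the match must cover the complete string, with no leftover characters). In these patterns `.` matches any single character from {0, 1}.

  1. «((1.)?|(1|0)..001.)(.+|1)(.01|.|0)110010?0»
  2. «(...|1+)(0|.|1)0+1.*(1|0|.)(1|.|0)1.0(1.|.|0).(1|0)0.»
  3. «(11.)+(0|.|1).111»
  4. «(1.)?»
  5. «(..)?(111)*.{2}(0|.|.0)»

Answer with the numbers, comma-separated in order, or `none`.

1 → no match — must end with "0"
2 → no match
3 → no match — must end with "111"
4 → no match
5 → match

5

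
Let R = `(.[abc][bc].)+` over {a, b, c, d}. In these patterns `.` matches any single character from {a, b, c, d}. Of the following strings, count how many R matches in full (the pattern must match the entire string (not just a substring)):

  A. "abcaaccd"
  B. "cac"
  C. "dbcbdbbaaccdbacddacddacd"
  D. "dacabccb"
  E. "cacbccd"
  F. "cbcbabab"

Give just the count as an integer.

3

A → match
B → no match
C → match
D → match
E → no match
F → no match
Total matched: 3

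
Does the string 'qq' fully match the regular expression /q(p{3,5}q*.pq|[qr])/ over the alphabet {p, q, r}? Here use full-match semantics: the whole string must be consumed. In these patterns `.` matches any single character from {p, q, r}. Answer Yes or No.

Yes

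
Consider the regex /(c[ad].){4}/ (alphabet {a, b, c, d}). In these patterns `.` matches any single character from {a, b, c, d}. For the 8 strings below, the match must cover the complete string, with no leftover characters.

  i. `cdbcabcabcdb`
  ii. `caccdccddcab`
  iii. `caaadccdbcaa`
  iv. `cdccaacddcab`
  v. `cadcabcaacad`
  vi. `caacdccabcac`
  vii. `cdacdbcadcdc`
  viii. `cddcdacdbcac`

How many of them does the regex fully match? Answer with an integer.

i. `cdbcabcabcdb` → match
ii. `caccdccddcab` → match
iii. `caaadccdbcaa` → no match
iv. `cdccaacddcab` → match
v. `cadcabcaacad` → match
vi. `caacdccabcac` → match
vii. `cdacdbcadcdc` → match
viii. `cddcdacdbcac` → match
Total matched: 7

7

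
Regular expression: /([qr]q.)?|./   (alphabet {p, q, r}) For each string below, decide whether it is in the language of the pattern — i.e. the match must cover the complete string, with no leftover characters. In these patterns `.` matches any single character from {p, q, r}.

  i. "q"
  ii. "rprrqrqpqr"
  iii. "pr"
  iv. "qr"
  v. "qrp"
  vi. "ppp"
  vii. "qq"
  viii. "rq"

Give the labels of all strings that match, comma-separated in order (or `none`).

i. "q" → match
ii. "rprrqrqpqr" → no match
iii. "pr" → no match
iv. "qr" → no match
v. "qrp" → no match
vi. "ppp" → no match
vii. "qq" → no match
viii. "rq" → no match

i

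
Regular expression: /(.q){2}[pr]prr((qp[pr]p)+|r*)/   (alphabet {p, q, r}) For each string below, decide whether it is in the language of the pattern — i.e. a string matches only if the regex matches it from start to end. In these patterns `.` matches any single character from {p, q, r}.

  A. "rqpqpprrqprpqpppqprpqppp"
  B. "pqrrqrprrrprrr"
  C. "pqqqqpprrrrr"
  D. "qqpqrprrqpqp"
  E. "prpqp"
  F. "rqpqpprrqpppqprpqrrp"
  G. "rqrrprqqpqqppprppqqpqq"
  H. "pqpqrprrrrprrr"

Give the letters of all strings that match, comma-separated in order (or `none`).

A → match
B → no match
C → no match
D → no match
E → no match
F → no match
G → no match
H → no match

A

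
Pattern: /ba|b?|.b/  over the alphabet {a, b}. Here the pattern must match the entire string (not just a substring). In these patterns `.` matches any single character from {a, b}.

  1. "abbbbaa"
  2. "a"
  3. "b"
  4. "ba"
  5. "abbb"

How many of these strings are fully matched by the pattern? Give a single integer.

1 → no match
2 → no match
3 → match
4 → match
5 → no match
Total matched: 2

2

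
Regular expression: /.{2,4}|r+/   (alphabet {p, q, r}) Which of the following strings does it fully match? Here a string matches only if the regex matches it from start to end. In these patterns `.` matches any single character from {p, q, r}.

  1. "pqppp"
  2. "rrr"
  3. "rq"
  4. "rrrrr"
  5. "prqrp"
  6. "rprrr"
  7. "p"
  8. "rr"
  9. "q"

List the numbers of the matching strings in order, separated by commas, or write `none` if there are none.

2, 3, 4, 8

1 → no match
2 → match
3 → match
4 → match
5 → no match
6 → no match
7 → no match
8 → match
9 → no match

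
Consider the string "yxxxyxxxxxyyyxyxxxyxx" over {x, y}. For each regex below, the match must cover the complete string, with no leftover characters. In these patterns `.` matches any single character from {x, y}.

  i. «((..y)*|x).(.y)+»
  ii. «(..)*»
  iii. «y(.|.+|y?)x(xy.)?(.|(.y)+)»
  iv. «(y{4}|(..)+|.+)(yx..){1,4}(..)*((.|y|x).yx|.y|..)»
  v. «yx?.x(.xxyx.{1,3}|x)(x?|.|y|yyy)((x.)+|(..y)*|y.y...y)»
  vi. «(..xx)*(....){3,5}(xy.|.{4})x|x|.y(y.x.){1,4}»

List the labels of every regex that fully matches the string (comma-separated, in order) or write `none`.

iii, vi

i → no match — must end with "y"
ii → no match
iii → match
iv → no match
v → no match
vi → match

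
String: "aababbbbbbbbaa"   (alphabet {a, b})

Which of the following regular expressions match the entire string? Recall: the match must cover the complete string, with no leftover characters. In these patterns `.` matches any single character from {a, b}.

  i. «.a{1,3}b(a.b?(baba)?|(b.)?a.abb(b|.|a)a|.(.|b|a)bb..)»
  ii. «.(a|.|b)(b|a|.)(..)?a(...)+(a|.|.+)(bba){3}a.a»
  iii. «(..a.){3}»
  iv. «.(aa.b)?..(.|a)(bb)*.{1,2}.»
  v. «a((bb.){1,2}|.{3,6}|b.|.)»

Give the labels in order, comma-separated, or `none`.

iv

i → no match
ii → no match
iii → no match
iv → match
v → no match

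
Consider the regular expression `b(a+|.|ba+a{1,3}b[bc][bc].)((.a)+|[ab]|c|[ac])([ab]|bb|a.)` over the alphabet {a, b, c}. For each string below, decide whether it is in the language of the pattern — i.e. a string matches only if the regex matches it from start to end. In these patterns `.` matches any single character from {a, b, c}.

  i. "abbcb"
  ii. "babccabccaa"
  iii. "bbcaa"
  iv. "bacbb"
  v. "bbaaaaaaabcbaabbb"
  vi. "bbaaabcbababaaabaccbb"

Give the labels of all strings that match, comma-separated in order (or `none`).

iii, iv

i. "abbcb" → no match — must start with "b"
ii. "babccabccaa" → no match
iii. "bbcaa" → match
iv. "bacbb" → match
v → no match
vi → no match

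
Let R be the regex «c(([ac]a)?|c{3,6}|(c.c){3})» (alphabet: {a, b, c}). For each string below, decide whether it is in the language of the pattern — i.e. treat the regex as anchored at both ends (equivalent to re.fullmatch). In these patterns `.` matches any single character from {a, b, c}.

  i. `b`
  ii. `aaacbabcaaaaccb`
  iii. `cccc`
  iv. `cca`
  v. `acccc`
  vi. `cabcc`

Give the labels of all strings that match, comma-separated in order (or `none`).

iii, iv

i. `b` → no match — must start with `c`
ii → no match — must start with `c`
iii. `cccc` → match
iv. `cca` → match
v. `acccc` → no match — must start with `c`
vi. `cabcc` → no match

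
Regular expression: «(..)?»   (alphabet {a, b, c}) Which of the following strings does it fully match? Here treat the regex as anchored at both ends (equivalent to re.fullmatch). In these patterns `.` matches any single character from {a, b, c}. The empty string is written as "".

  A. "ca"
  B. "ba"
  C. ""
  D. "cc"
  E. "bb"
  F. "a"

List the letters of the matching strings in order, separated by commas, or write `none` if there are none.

A → match
B → match
C → match
D → match
E → match
F → no match

A, B, C, D, E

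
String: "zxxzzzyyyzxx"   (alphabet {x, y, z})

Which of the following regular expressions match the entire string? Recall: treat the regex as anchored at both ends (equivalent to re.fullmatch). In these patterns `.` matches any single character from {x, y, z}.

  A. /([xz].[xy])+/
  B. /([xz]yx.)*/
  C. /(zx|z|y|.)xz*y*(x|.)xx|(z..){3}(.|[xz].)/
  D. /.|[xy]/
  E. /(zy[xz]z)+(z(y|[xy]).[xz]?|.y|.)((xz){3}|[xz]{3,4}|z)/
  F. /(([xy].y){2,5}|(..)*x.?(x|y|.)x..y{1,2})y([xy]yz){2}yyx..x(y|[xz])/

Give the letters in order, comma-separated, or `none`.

A → no match
B → no match
C → match
D → no match
E → no match — must start with "zy"
F → no match

C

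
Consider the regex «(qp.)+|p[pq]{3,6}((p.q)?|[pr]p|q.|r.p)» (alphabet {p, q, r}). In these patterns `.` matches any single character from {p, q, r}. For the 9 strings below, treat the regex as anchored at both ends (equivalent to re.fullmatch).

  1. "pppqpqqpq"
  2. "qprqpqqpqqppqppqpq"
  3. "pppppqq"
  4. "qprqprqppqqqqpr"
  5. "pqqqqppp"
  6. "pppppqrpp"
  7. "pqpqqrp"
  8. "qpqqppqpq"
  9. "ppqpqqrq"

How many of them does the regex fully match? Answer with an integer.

1 → no match
2 → match
3 → match
4 → no match
5 → match
6 → match
7 → match
8 → match
9 → no match
Total matched: 6

6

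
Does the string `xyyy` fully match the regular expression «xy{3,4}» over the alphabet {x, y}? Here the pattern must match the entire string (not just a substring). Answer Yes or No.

Yes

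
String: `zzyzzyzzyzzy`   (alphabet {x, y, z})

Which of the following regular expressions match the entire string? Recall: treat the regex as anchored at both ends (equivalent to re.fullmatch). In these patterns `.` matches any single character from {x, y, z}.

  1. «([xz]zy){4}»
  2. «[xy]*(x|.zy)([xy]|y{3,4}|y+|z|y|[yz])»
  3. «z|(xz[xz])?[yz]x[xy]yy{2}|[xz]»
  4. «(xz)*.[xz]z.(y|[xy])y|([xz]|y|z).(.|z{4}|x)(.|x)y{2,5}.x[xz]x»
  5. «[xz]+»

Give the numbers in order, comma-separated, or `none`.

1 → match
2 → no match
3 → no match
4 → no match
5 → no match

1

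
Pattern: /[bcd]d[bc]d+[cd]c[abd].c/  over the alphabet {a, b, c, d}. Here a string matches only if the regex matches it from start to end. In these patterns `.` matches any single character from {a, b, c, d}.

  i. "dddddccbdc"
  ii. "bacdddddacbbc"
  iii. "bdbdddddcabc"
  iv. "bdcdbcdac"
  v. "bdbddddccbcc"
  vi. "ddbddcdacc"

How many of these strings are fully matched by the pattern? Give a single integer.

2

i → no match
ii → no match
iii → match
iv → no match
v → match
vi → no match
Total matched: 2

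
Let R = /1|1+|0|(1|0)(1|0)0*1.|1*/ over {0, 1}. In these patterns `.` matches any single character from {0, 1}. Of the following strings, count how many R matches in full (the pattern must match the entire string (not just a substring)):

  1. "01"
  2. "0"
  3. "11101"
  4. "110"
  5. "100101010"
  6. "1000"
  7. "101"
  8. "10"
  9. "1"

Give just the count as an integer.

2

1 → no match
2 → match
3 → no match
4 → no match
5 → no match
6 → no match
7 → no match
8 → no match
9 → match
Total matched: 2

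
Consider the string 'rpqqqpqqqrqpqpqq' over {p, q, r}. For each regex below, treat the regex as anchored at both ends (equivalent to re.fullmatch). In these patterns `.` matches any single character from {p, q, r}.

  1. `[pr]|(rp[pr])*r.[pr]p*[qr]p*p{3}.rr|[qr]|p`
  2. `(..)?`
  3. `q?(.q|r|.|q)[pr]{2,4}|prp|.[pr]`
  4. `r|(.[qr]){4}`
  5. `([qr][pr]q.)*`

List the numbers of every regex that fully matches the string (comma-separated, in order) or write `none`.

5

1 → no match
2 → no match
3 → no match
4 → no match
5 → match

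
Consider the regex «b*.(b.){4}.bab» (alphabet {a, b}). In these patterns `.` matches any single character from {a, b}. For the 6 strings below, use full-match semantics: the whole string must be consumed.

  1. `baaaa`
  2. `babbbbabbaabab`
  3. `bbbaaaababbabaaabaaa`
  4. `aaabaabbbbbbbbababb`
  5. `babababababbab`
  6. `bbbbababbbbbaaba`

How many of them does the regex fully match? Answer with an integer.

1

1. `baaaa` → no match — must end with `bab`
2 → no match
3 → no match — must end with `bab`
4 → no match — must end with `bab`
5 → match
6 → no match — must end with `bab`
Total matched: 1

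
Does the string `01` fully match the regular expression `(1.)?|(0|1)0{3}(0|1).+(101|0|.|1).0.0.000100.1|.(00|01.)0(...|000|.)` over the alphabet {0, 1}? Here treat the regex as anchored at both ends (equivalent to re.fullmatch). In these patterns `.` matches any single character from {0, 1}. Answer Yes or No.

No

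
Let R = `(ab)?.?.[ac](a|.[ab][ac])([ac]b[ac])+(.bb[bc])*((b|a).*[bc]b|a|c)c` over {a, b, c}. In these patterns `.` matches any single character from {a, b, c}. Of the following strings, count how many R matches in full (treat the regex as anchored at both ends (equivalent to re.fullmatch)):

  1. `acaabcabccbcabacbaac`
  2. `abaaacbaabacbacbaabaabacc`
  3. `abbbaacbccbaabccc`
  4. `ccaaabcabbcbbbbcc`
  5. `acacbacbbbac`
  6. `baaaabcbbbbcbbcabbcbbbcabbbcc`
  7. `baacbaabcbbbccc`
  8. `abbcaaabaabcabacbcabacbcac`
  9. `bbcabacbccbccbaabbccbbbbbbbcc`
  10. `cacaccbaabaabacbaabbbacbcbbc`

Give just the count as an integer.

10

1 → match
2 → match
3 → match
4 → match
5 → match
6 → match
7 → match
8 → match
9 → match
10 → match
Total matched: 10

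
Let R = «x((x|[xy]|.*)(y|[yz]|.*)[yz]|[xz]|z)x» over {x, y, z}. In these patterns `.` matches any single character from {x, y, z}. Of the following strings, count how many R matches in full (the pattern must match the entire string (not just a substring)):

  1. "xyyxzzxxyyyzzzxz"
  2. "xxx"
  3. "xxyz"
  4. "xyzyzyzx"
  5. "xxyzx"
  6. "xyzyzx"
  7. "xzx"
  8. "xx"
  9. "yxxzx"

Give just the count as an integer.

5

1 → no match — must end with "x"
2. "xxx" → match
3. "xxyz" → no match — must end with "x"
4. "xyzyzyzx" → match
5. "xxyzx" → match
6. "xyzyzx" → match
7. "xzx" → match
8. "xx" → no match
9. "yxxzx" → no match — must start with "x"
Total matched: 5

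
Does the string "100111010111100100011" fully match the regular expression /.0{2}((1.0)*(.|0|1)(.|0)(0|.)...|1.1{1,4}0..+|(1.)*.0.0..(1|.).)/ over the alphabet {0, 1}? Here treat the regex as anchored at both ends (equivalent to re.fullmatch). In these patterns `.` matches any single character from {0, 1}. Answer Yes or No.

Yes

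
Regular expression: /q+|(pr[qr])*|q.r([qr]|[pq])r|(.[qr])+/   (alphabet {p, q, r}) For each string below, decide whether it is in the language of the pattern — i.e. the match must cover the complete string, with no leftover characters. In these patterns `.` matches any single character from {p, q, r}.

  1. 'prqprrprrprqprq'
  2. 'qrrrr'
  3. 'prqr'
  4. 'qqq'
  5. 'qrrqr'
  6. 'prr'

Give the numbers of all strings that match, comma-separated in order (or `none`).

1, 2, 3, 4, 5, 6

1 → match
2 → match
3 → match
4 → match
5 → match
6 → match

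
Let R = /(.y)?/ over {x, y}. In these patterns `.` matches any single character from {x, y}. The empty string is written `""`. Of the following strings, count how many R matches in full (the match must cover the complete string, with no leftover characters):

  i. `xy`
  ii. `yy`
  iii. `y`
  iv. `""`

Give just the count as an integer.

i → match
ii → match
iii → no match
iv → match
Total matched: 3

3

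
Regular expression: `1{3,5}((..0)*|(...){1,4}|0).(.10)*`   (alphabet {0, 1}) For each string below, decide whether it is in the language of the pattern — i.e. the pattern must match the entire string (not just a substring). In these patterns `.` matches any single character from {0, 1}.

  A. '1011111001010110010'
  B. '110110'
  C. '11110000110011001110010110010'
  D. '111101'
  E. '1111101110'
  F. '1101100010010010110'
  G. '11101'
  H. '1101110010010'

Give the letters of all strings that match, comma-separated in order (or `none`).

C, D, E, G

A → no match
B → no match
C → match
D → match
E → match
F → no match
G → match
H → no match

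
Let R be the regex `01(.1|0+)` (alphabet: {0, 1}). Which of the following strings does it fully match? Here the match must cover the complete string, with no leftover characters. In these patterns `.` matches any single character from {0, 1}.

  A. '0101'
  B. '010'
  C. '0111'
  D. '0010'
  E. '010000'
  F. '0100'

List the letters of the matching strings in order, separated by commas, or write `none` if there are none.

A. '0101' → match
B. '010' → match
C. '0111' → match
D. '0010' → no match — must start with '01'
E. '010000' → match
F. '0100' → match

A, B, C, E, F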